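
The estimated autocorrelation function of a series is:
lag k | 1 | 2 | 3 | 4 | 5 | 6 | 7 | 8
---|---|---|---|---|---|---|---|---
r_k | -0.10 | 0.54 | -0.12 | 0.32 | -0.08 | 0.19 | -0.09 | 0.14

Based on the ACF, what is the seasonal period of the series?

2

The largest autocorrelation is r_2 = 0.54, with weaker echoes at lags 4 (0.32) and 6 (0.19); the remaining lags stay at or below 0.14.
The dominant spike at lag 2 indicates a seasonal period of 2.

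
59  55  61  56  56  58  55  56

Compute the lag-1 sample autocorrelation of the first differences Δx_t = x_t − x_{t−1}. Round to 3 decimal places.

-0.704

First differences Δx: -4, 6, -5, 0, 2, -3, 1
Mean of differences = -0.4286
Numerator Σ(Δx_t−Δx̄)(Δx_{t+1}−Δx̄) = -63.1837
Denominator Σ(Δx_t−Δx̄)² = 89.7143
r_1(Δx) = -63.1837 / 89.7143 = -0.704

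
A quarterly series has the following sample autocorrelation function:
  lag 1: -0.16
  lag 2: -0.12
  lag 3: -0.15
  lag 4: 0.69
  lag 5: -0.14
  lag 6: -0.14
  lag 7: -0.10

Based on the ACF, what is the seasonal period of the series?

4

The largest autocorrelation is r_4 = 0.69; the remaining lags stay at or below -0.10.
The dominant spike at lag 4 indicates a seasonal period of 4.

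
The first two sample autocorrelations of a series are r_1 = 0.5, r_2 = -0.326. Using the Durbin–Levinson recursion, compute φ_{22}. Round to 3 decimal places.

φ_{22} = (r_2 − r_1²) / (1 − r_1²)
r_1² = (0.5)² = 0.25
Numerator = -0.326 − 0.2500 = -0.5760; denominator = 1 − 0.2500 = 0.7500
φ_{22} = -0.5760 / 0.7500 = -0.768

-0.768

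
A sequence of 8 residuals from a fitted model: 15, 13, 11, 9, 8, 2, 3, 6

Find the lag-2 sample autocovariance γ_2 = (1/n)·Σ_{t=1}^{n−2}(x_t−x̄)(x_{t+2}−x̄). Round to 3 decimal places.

4.059

Mean x̄ = (15 + 13 + 11 + 9 + 8 + 2 + 3 + 6)/8 = 8.3750
Σ_{t=1}^{6}(x_t−x̄)(x_{t+2}−x̄) = 32.4688
γ_2 = 32.4688 / 8 = 4.059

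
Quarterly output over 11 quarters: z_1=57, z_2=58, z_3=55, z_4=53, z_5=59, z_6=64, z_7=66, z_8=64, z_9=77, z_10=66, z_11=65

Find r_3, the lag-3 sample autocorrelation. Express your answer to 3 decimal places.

Mean z̄ = (57 + 58 + 55 + 53 + 59 + 64 + 66 + 64 + 77 + 66 + 65)/11 = 62.1818
Numerator Σ_{t=1}^{8}(z_t−z̄)(z_{t+3}−z̄) = 53.6281
Denominator Σ(z_t−z̄)² = 453.6364
r_3 = 53.6281 / 453.6364 = 0.118

0.118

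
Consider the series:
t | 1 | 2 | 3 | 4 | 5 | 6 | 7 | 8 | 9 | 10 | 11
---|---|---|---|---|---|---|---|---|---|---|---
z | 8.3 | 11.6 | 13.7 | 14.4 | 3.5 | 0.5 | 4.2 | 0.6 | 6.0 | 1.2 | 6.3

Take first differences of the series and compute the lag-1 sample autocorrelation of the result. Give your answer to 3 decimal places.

First differences Δz: 3.3, 2.1, 0.7, -10.9, -3.0, 3.7, -3.6, 5.4, -4.8, 5.1
Mean of differences = -0.2000
Numerator Σ(Δz_t−Δz̄)(Δz_{t+1}−Δz̄) = -62.9100
Denominator Σ(Δz_t−Δz̄)² = 248.0600
r_1(Δz) = -62.9100 / 248.0600 = -0.254

-0.254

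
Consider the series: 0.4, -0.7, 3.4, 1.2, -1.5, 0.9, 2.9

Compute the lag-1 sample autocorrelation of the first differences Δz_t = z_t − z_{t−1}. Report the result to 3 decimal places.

-0.260

First differences Δz: -1.1, 4.1, -2.2, -2.7, 2.4, 2.0
Mean of differences = 0.4167
Numerator Σ(Δz_t−Δz̄)(Δz_{t+1}−Δz̄) = -10.1103
Denominator Σ(Δz_t−Δz̄)² = 38.8683
r_1(Δz) = -10.1103 / 38.8683 = -0.260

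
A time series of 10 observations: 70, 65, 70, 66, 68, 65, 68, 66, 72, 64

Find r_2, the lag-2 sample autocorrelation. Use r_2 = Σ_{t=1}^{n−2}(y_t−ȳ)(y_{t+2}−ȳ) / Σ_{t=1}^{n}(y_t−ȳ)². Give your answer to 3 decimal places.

0.421

Mean ȳ = (70 + 65 + 70 + 66 + 68 + 65 + 68 + 66 + 72 + 64)/10 = 67.4000
Numerator Σ_{t=1}^{8}(y_t−ȳ)(y_{t+2}−ȳ) = 26.2800
Denominator Σ(y_t−ȳ)² = 62.4000
r_2 = 26.2800 / 62.4000 = 0.421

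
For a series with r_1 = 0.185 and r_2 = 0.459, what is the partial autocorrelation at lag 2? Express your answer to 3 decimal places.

φ_{22} = (r_2 − r_1²) / (1 − r_1²)
r_1² = (0.185)² = 0.034225
Numerator = 0.459 − 0.0342 = 0.4248; denominator = 1 − 0.0342 = 0.9658
φ_{22} = 0.4248 / 0.9658 = 0.440

0.440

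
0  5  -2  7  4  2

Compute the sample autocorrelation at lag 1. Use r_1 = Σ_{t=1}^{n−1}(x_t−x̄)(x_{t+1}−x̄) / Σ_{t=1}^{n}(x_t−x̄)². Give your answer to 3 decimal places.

Mean x̄ = (0 + 5 − 2 + 7 + 4 + 2)/6 = 2.6667
Σ(x_t−x̄)(x_{t+1}−x̄) = (-6.2222) + (-10.8889) + (-20.2222) + (5.7778) + (-0.8889) = -32.4444
Denominator Σ(x_t−x̄)² = 55.3333
r_1 = -32.4444 / 55.3333 = -0.586

-0.586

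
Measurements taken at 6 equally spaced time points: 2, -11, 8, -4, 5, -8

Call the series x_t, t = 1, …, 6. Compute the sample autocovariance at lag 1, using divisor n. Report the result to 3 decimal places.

Mean x̄ = (2 − 11 + 8 − 4 + 5 − 8)/6 = -1.3333
Deviations: 3.3333, -9.6667, 9.3333, -2.6667, 6.3333, -6.6667
Σ_{t=1}^{5}(x_t−x̄)(x_{t+1}−x̄) = -206.4444
γ_1 = -206.4444 / 6 = -34.407

-34.407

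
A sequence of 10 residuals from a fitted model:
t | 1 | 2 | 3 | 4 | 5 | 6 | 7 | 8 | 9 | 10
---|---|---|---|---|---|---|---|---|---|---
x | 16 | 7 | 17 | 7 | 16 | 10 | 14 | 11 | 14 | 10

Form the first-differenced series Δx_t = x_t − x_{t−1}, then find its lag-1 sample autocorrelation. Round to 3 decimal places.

First differences Δx: -9, 10, -10, 9, -6, 4, -3, 3, -4
Mean of differences = -0.6667
Numerator Σ(Δx_t−Δx̄)(Δx_{t+1}−Δx̄) = -386.7778
Denominator Σ(Δx_t−Δx̄)² = 444.0000
r_1(Δx) = -386.7778 / 444.0000 = -0.871

-0.871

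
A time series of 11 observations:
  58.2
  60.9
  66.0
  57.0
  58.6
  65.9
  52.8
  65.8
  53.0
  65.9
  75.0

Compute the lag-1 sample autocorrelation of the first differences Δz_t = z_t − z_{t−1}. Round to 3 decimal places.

First differences Δz: 2.7, 5.1, -9.0, 1.6, 7.3, -13.1, 13.0, -12.8, 12.9, 9.1
Mean of differences = 1.6800
Numerator Σ(Δz_t−Δz̄)(Δz_{t+1}−Δz̄) = -526.1324
Denominator Σ(Δz_t−Δz̄)² = 895.5960
r_1(Δz) = -526.1324 / 895.5960 = -0.587

-0.587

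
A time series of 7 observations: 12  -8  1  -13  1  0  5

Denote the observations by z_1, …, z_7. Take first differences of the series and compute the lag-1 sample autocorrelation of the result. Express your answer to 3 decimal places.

-0.576

First differences Δz: -20, 9, -14, 14, -1, 5
Mean of differences = -1.1667
Numerator Σ(Δz_t−Δz̄)(Δz_{t+1}−Δz̄) = -513.0278
Denominator Σ(Δz_t−Δz̄)² = 890.8333
r_1(Δz) = -513.0278 / 890.8333 = -0.576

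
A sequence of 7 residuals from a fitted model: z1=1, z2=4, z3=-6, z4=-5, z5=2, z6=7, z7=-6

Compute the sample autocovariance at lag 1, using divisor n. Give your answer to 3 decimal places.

Mean z̄ = (1 + 4 − 6 − 5 + 2 + 7 − 6)/7 = -0.4286
Σ_{t=1}^{6}(z_t−z̄)(z_{t+1}−z̄) = -27.3265
γ_1 = -27.3265 / 7 = -3.904

-3.904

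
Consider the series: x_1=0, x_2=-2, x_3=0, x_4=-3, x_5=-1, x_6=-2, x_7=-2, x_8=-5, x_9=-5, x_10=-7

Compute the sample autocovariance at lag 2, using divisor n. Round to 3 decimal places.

1.932

Mean x̄ = (0 − 2 + 0 − 3 − 1 − 2 − 2 − 5 − 5 − 7)/10 = -2.7000
Σ_{t=1}^{8}(x_t−x̄)(x_{t+2}−x̄) = 19.3200
γ_2 = 19.3200 / 10 = 1.932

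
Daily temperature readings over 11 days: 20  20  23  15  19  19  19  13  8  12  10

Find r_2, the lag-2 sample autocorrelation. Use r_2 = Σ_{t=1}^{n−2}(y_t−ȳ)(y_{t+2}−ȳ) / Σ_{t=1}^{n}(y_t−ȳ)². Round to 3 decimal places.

0.330

Mean ȳ = (20 + 20 + 23 + 15 + 19 + 19 + 19 + 13 + 8 + 12 + 10)/11 = 16.1818
Numerator Σ_{t=1}^{9}(y_t−ȳ)(y_{t+2}−ȳ) = 77.2066
Denominator Σ(y_t−ȳ)² = 233.6364
r_2 = 77.2066 / 233.6364 = 0.330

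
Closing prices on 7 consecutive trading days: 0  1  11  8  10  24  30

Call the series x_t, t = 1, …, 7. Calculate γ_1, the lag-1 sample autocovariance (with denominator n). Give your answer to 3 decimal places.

49.571

Mean x̄ = (0 + 1 + 11 + 8 + 10 + 24 + 30)/7 = 12.0000
Deviations: -12.0000, -11.0000, -1.0000, -4.0000, -2.0000, 12.0000, 18.0000
Σ_{t=1}^{6}(x_t−x̄)(x_{t+1}−x̄) = 347.0000
γ_1 = 347.0000 / 7 = 49.571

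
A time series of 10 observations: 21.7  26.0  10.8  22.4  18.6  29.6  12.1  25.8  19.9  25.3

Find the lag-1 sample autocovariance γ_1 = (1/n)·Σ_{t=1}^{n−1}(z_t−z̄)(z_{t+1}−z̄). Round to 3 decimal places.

Mean z̄ = (21.7 + 26.0 + 10.8 + 22.4 + 18.6 + 29.6 + 12.1 + 25.8 + 19.9 + 25.3)/10 = 21.2200
Σ_{t=1}^{9}(z_t−z̄)(z_{t+1}−z̄) = -214.4824
γ_1 = -214.4824 / 10 = -21.448

-21.448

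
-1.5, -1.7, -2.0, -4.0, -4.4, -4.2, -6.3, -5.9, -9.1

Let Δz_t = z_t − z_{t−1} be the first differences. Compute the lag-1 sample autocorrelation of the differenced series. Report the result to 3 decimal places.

-0.508

First differences Δz: -0.2, -0.3, -2.0, -0.4, 0.2, -2.1, 0.4, -3.2
Mean of differences = -0.9500
Numerator Σ(Δz_t−Δz̄)(Δz_{t+1}−Δz̄) = -6.0525
Denominator Σ(Δz_t−Δz̄)² = 11.9200
r_1(Δz) = -6.0525 / 11.9200 = -0.508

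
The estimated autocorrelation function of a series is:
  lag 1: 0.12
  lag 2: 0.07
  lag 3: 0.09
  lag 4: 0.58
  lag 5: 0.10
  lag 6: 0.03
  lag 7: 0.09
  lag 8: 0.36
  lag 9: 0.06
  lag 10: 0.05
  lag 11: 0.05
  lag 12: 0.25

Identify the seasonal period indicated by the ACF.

The largest autocorrelation is r_4 = 0.58, with weaker echoes at lags 8 (0.36) and 12 (0.25); the remaining lags stay at or below 0.12.
The dominant spike at lag 4 indicates a seasonal period of 4.

4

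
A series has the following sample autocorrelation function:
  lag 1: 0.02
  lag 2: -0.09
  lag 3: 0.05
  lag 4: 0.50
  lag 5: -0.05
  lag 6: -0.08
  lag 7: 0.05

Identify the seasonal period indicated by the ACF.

4

The largest autocorrelation is r_4 = 0.50; the remaining lags stay at or below 0.05.
The dominant spike at lag 4 indicates a seasonal period of 4.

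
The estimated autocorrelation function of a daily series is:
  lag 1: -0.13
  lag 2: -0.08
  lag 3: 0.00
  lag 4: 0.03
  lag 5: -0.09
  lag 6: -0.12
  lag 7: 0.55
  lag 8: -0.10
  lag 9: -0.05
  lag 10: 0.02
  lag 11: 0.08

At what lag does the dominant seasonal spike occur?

The largest autocorrelation is r_7 = 0.55; the remaining lags stay at or below 0.08.
The dominant spike at lag 7 indicates a seasonal period of 7.

7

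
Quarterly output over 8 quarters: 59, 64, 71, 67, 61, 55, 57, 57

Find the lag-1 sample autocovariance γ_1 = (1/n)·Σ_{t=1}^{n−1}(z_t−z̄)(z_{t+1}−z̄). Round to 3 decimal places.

Mean z̄ = (59 + 64 + 71 + 67 + 61 + 55 + 57 + 57)/8 = 61.3750
Σ_{t=1}^{7}(z_t−z̄)(z_{t+1}−z̄) = 120.4844
γ_1 = 120.4844 / 8 = 15.061

15.061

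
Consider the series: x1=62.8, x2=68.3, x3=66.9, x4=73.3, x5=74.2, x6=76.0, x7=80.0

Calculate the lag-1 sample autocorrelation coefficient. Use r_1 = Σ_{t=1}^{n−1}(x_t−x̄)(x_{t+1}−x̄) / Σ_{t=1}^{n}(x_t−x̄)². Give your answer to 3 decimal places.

0.426

Mean x̄ = (62.8 + 68.3 + 66.9 + 73.3 + 74.2 + 76.0 + 80.0)/7 = 71.6429
Deviations from mean: -8.8429, -3.3429, -4.7429, 1.6571, 2.5571, 4.3571, 8.3571
Numerator Σ_{t=1}^{6}(x_t−x̄)(x_{t+1}−x̄) = 89.3482
Denominator Σ(x_t−x̄)² = 209.9771
r_1 = 89.3482 / 209.9771 = 0.426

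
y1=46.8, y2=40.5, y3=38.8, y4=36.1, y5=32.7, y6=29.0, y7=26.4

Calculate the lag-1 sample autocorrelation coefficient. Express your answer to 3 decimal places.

Mean ȳ = (46.8 + 40.5 + 38.8 + 36.1 + 32.7 + 29.0 + 26.4)/7 = 35.7571
Numerator Σ_{t=1}^{6}(y_t−ȳ)(y_{t+1}−ȳ) = 150.6867
Denominator Σ(y_t−ȳ)² = 296.3771
r_1 = 150.6867 / 296.3771 = 0.508

0.508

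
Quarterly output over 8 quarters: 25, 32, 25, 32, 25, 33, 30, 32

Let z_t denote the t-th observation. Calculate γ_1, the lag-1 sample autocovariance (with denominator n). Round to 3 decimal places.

-7.227

Mean z̄ = (25 + 32 + 25 + 32 + 25 + 33 + 30 + 32)/8 = 29.2500
Deviations: -4.2500, 2.7500, -4.2500, 2.7500, -4.2500, 3.7500, 0.7500, 2.7500
Σ_{t=1}^{7}(z_t−z̄)(z_{t+1}−z̄) = -57.8125
γ_1 = -57.8125 / 8 = -7.227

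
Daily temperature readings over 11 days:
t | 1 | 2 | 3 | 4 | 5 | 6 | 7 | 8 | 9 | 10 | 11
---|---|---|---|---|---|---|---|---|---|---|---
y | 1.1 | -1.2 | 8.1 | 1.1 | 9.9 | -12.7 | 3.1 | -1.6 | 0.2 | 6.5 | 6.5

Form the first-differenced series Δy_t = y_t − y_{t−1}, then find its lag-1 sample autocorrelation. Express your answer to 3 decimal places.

-0.749

First differences Δy: -2.3, 9.3, -7.0, 8.8, -22.6, 15.8, -4.7, 1.8, 6.3, 0.0
Mean of differences = 0.5400
Numerator Σ(Δy_t−Δȳ)(Δy_{t+1}−Δȳ) = -779.8796
Denominator Σ(Δy_t−Δȳ)² = 1040.7240
r_1(Δy) = -779.8796 / 1040.7240 = -0.749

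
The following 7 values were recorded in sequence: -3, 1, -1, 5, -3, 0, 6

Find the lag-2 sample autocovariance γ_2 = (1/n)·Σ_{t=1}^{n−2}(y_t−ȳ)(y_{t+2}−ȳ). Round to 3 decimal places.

-1.248

Mean ȳ = (-3 + 1 − 1 + 5 − 3 + 0 + 6)/7 = 0.7143
Σ_{t=1}^{5}(y_t−ȳ)(y_{t+2}−ȳ) = -8.7347
γ_2 = -8.7347 / 7 = -1.248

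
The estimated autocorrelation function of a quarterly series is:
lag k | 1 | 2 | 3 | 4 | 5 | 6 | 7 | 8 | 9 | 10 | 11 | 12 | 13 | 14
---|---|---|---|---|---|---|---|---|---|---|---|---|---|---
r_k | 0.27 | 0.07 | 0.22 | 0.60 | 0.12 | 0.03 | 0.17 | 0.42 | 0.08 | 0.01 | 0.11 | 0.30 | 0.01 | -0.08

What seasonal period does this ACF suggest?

4

The largest autocorrelation is r_4 = 0.60, with weaker echoes at lags 8 (0.42) and 12 (0.30); the remaining lags stay at or below 0.27. The elevated value at lag 1 (0.27), dropping to 0.07 at lag 2, reflects decaying short-term dependence rather than seasonality.
The dominant spike at lag 4 indicates a seasonal period of 4.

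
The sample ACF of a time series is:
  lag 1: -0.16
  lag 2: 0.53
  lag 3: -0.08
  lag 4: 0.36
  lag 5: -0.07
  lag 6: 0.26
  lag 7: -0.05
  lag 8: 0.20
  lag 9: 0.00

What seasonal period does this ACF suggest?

The largest autocorrelation is r_2 = 0.53, with weaker echoes at lags 4 (0.36), 6 (0.26) and 8 (0.20); the remaining lags stay at or below 0.00.
The dominant spike at lag 2 indicates a seasonal period of 2.

2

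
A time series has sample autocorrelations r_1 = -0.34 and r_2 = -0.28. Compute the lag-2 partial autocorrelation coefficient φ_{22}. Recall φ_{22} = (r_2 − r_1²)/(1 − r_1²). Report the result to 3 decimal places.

-0.447

φ_{22} = (r_2 − r_1²) / (1 − r_1²)
r_1² = (-0.34)² = 0.1156
Numerator = -0.28 − 0.1156 = -0.3956; denominator = 1 − 0.1156 = 0.8844
φ_{22} = -0.3956 / 0.8844 = -0.447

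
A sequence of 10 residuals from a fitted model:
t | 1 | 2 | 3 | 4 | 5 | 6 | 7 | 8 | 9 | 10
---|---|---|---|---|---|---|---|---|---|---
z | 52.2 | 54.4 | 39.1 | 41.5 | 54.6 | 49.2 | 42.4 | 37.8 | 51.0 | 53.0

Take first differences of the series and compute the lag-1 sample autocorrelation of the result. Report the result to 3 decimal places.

First differences Δz: 2.2, -15.3, 2.4, 13.1, -5.4, -6.8, -4.6, 13.2, 2.0
Mean of differences = 0.0889
Numerator Σ(Δz_t−Δz̄)(Δz_{t+1}−Δz̄) = -75.7057
Denominator Σ(Δz_t−Δz̄)² = 691.0289
r_1(Δz) = -75.7057 / 691.0289 = -0.110

-0.110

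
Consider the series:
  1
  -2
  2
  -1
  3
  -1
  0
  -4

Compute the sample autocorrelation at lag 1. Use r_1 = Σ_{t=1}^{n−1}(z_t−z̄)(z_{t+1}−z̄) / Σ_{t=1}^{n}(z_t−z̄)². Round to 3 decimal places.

-0.389

Mean z̄ = (1 − 2 + 2 − 1 + 3 − 1 + 0 − 4)/8 = -0.2500
Deviations from mean: 1.2500, -1.7500, 2.2500, -0.7500, 3.2500, -0.7500, 0.2500, -3.7500
Σ(z_t−z̄)(z_{t+1}−z̄) = (-2.1875) + (-3.9375) + (-1.6875) + (-2.4375) + (-2.4375) + (-0.1875) + (-0.9375) = -13.8125
Denominator Σ(z_t−z̄)² = 35.5000
r_1 = -13.8125 / 35.5000 = -0.389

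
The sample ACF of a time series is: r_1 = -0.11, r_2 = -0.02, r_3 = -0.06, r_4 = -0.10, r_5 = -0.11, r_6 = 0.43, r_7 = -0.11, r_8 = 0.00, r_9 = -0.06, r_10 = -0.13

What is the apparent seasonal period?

The largest autocorrelation is r_6 = 0.43; the remaining lags stay at or below 0.00.
The dominant spike at lag 6 indicates a seasonal period of 6.

6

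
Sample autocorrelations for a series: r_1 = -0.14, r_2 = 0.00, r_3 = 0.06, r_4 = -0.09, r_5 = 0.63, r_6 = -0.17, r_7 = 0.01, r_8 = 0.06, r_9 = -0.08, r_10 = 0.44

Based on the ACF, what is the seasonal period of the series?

5

The largest autocorrelation is r_5 = 0.63, with a weaker echo at lag 10 (0.44); the remaining lags stay at or below 0.06.
The dominant spike at lag 5 indicates a seasonal period of 5.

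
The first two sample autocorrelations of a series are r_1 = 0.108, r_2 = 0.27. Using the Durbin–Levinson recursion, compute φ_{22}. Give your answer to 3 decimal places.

0.261

φ_{22} = (r_2 − r_1²) / (1 − r_1²)
r_1² = (0.108)² = 0.011664
Numerator = 0.27 − 0.0117 = 0.2583; denominator = 1 − 0.0117 = 0.9883
φ_{22} = 0.2583 / 0.9883 = 0.261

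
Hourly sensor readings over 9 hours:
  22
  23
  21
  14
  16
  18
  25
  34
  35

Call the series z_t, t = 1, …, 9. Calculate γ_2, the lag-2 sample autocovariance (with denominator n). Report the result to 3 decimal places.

2.034

Mean z̄ = (22 + 23 + 21 + 14 + 16 + 18 + 25 + 34 + 35)/9 = 23.1111
Σ_{t=1}^{7}(z_t−z̄)(z_{t+2}−z̄) = 18.3086
γ_2 = 18.3086 / 9 = 2.034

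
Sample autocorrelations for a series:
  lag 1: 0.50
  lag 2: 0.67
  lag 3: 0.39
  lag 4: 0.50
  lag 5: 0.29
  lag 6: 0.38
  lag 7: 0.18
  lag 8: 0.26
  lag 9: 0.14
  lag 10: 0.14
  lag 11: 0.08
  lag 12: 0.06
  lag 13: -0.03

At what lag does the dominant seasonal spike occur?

The largest autocorrelation is r_2 = 0.67; the remaining lags stay at or below 0.50.
The dominant spike at lag 2 indicates a seasonal period of 2.

2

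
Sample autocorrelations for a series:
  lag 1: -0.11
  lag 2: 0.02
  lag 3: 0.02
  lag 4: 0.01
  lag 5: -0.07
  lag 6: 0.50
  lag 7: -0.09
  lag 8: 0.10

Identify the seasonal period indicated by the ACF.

6

The largest autocorrelation is r_6 = 0.50; the remaining lags stay at or below 0.10.
The dominant spike at lag 6 indicates a seasonal period of 6.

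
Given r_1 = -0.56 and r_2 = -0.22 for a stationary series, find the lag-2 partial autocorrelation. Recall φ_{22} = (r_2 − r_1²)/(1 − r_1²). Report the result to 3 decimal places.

-0.777

φ_{22} = (r_2 − r_1²) / (1 − r_1²)
r_1² = (-0.56)² = 0.3136
Numerator = -0.22 − 0.3136 = -0.5336; denominator = 1 − 0.3136 = 0.6864
φ_{22} = -0.5336 / 0.6864 = -0.777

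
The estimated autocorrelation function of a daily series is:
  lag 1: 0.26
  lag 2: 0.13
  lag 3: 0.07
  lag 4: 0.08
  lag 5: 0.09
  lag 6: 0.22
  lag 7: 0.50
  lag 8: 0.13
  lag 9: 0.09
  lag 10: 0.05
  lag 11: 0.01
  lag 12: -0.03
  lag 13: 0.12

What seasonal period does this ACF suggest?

7

The largest autocorrelation is r_7 = 0.50; the remaining lags stay at or below 0.26. The elevated value at lag 1 (0.26), dropping to 0.13 at lag 2, reflects decaying short-term dependence rather than seasonality.
The dominant spike at lag 7 indicates a seasonal period of 7.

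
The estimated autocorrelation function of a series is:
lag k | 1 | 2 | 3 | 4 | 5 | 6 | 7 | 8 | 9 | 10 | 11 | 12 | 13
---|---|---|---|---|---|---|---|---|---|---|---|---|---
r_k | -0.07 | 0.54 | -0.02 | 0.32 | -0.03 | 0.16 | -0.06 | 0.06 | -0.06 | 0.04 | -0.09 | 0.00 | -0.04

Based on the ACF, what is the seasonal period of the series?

2

The largest autocorrelation is r_2 = 0.54, with weaker echoes at lags 4 (0.32) and 6 (0.16); the remaining lags stay at or below 0.06.
The dominant spike at lag 2 indicates a seasonal period of 2.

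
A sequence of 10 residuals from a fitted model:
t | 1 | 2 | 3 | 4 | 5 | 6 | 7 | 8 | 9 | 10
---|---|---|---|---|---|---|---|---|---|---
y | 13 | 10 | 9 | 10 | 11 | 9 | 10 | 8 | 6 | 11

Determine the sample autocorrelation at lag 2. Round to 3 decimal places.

-0.158

Mean ȳ = (13 + 10 + 9 + 10 + 11 + 9 + 10 + 8 + 6 + 11)/10 = 9.7000
Numerator Σ_{t=1}^{8}(y_t−ȳ)(y_{t+2}−ȳ) = -5.0800
Denominator Σ(y_t−ȳ)² = 32.1000
r_2 = -5.0800 / 32.1000 = -0.158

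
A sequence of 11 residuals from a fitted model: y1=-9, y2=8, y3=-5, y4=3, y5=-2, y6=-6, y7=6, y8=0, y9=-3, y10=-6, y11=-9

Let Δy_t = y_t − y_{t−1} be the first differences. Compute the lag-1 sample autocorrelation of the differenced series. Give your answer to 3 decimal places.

-0.557

First differences Δy: 17, -13, 8, -5, -4, 12, -6, -3, -3, -3
Mean of differences = 0.0000
Numerator Σ(Δy_t−Δȳ)(Δy_{t+1}−Δȳ) = -429.0000
Denominator Σ(Δy_t−Δȳ)² = 770.0000
r_1(Δy) = -429.0000 / 770.0000 = -0.557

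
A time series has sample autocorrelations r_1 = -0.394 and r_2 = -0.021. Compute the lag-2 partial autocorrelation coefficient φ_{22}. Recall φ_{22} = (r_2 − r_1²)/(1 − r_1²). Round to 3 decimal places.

φ_{22} = (r_2 − r_1²) / (1 − r_1²)
r_1² = (-0.394)² = 0.155236
Numerator = -0.021 − 0.1552 = -0.1762; denominator = 1 − 0.1552 = 0.8448
φ_{22} = -0.1762 / 0.8448 = -0.209

-0.209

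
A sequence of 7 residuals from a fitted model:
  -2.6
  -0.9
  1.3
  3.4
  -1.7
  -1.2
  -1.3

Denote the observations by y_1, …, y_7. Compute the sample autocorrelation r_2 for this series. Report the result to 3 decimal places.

Mean ȳ = (-2.6 − 0.9 + 1.3 + 3.4 − 1.7 − 1.2 − 1.3)/7 = -0.4286
Σ(y_t−ȳ)(y_{t+2}−ȳ) = (-3.7535) + (-1.8049) + (-2.1978) + (-2.9535) + (1.1080) = -9.6016
Denominator Σ(y_t−ȳ)² = 25.5543
r_2 = -9.6016 / 25.5543 = -0.376

-0.376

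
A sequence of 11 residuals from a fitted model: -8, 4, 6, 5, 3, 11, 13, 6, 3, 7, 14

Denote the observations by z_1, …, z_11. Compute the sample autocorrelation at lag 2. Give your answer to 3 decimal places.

Mean z̄ = (-8 + 4 + 6 + 5 + 3 + 11 + 13 + 6 + 3 + 7 + 14)/11 = 5.8182
Numerator Σ_{t=1}^{9}(z_t−z̄)(z_{t+2}−z̄) = -68.1570
Denominator Σ(z_t−z̄)² = 357.6364
r_2 = -68.1570 / 357.6364 = -0.191

-0.191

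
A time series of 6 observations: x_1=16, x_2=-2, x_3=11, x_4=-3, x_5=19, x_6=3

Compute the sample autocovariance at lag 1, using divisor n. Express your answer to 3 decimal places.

Mean x̄ = (16 − 2 + 11 − 3 + 19 + 3)/6 = 7.3333
Deviations: 8.6667, -9.3333, 3.6667, -10.3333, 11.6667, -4.3333
Σ_{t=1}^{5}(x_t−x̄)(x_{t+1}−x̄) = -324.1111
γ_1 = -324.1111 / 6 = -54.019

-54.019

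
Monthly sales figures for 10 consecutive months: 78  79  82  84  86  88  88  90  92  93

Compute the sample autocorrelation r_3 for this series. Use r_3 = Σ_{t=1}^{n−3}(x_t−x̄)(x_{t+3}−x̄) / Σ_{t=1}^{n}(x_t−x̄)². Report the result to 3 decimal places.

0.124

Mean x̄ = (78 + 79 + 82 + 84 + 86 + 88 + 88 + 90 + 92 + 93)/10 = 86.0000
Σ(x_t−x̄)(x_{t+3}−x̄) = (16.0000) + (0.0000) + (-8.0000) + (-4.0000) + (0.0000) + (12.0000) + (14.0000) = 30.0000
Denominator Σ(x_t−x̄)² = 242.0000
r_3 = 30.0000 / 242.0000 = 0.124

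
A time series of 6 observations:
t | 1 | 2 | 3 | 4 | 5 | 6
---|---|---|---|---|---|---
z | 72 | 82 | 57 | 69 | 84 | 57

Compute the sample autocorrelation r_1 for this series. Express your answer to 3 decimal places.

-0.464

Mean z̄ = (72 + 82 + 57 + 69 + 84 + 57)/6 = 70.1667
Deviations from mean: 1.8333, 11.8333, -13.1667, -1.1667, 13.8333, -13.1667
Σ(z_t−z̄)(z_{t+1}−z̄) = (21.6944) + (-155.8056) + (15.3611) + (-16.1389) + (-182.1389) = -317.0278
Denominator Σ(z_t−z̄)² = 682.8333
r_1 = -317.0278 / 682.8333 = -0.464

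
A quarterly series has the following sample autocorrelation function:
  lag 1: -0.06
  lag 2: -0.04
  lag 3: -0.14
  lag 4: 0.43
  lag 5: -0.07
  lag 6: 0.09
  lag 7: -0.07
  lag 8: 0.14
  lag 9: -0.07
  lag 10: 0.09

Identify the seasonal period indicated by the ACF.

4

The largest autocorrelation is r_4 = 0.43; the remaining lags stay at or below 0.14.
The dominant spike at lag 4 indicates a seasonal period of 4.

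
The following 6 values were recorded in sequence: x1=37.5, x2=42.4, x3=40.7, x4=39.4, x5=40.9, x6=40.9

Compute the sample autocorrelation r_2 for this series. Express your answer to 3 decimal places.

-0.237

Mean x̄ = (37.5 + 42.4 + 40.7 + 39.4 + 40.9 + 40.9)/6 = 40.3000
Deviations from mean: -2.8000, 2.1000, 0.4000, -0.9000, 0.6000, 0.6000
Σ(x_t−x̄)(x_{t+2}−x̄) = (-1.1200) + (-1.8900) + (0.2400) + (-0.5400) = -3.3100
Denominator Σ(x_t−x̄)² = 13.9400
r_2 = -3.3100 / 13.9400 = -0.237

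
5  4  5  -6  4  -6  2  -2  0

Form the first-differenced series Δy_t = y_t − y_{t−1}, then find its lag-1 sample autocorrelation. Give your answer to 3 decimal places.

-0.857

First differences Δy: -1, 1, -11, 10, -10, 8, -4, 2
Mean of differences = -0.6250
Numerator Σ(Δy_t−Δȳ)(Δy_{t+1}−Δȳ) = -346.1406
Denominator Σ(Δy_t−Δȳ)² = 403.8750
r_1(Δy) = -346.1406 / 403.8750 = -0.857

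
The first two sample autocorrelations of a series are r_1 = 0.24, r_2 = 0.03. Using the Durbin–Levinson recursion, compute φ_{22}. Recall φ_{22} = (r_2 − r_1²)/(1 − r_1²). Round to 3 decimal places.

φ_{22} = (r_2 − r_1²) / (1 − r_1²)
r_1² = (0.24)² = 0.0576
Numerator = 0.03 − 0.0576 = -0.0276; denominator = 1 − 0.0576 = 0.9424
φ_{22} = -0.0276 / 0.9424 = -0.029

-0.029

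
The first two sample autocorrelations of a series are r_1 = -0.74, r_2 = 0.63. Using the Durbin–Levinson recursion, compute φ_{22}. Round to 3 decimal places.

φ_{22} = (r_2 − r_1²) / (1 − r_1²)
r_1² = (-0.74)² = 0.5476
Numerator = 0.63 − 0.5476 = 0.0824; denominator = 1 − 0.5476 = 0.4524
φ_{22} = 0.0824 / 0.4524 = 0.182

0.182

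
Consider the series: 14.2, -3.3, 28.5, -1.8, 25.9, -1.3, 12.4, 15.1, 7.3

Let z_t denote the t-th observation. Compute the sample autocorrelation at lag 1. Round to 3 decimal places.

-0.845

Mean z̄ = (14.2 − 3.3 + 28.5 − 1.8 + 25.9 − 1.3 + 12.4 + 15.1 + 7.3)/9 = 10.7778
Numerator Σ_{t=1}^{8}(z_t−z̄)(z_{t+1}−z̄) = -921.0327
Denominator Σ(z_t−z̄)² = 1090.1356
r_1 = -921.0327 / 1090.1356 = -0.845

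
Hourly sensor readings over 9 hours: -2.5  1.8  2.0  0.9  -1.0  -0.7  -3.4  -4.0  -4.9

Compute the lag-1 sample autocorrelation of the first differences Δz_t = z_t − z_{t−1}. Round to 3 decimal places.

0.054

First differences Δz: 4.3, 0.2, -1.1, -1.9, 0.3, -2.7, -0.6, -0.9
Mean of differences = -0.3000
Numerator Σ(Δz_t−Δz̄)(Δz_{t+1}−Δz̄) = 1.6800
Denominator Σ(Δz_t−Δz̄)² = 31.1800
r_1(Δz) = 1.6800 / 31.1800 = 0.054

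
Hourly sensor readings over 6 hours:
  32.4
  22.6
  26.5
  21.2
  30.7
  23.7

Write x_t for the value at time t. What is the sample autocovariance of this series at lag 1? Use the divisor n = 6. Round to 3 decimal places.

Mean x̄ = (32.4 + 22.6 + 26.5 + 21.2 + 30.7 + 23.7)/6 = 26.1833
Σ_{t=1}^{5}(x_t−x̄)(x_{t+1}−x̄) = -58.7136
γ_1 = -58.7136 / 6 = -9.786

-9.786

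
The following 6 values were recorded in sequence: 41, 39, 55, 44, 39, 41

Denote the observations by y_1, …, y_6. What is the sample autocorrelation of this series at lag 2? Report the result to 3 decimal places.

-0.434

Mean ȳ = (41 + 39 + 55 + 44 + 39 + 41)/6 = 43.1667
Deviations from mean: -2.1667, -4.1667, 11.8333, 0.8333, -4.1667, -2.1667
Σ(y_t−ȳ)(y_{t+2}−ȳ) = (-25.6389) + (-3.4722) + (-49.3056) + (-1.8056) = -80.2222
Denominator Σ(y_t−ȳ)² = 184.8333
r_2 = -80.2222 / 184.8333 = -0.434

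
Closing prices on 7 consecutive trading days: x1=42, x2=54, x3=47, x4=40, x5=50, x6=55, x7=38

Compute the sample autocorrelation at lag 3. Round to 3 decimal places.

0.419

Mean x̄ = (42 + 54 + 47 + 40 + 50 + 55 + 38)/7 = 46.5714
Numerator Σ_{t=1}^{4}(x_t−x̄)(x_{t+3}−x̄) = 115.4490
Denominator Σ(x_t−x̄)² = 275.7143
r_3 = 115.4490 / 275.7143 = 0.419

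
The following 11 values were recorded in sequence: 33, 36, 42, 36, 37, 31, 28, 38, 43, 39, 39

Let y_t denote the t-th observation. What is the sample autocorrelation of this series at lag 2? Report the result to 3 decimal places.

Mean ȳ = (33 + 36 + 42 + 36 + 37 + 31 + 28 + 38 + 43 + 39 + 39)/11 = 36.5455
Numerator Σ_{t=1}^{9}(y_t−ȳ)(y_{t+2}−ȳ) = -61.2314
Denominator Σ(y_t−ȳ)² = 202.7273
r_2 = -61.2314 / 202.7273 = -0.302

-0.302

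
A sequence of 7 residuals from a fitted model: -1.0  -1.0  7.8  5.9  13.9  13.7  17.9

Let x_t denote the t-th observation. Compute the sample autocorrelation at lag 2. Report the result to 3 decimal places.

Mean x̄ = (-1.0 − 1.0 + 7.8 + 5.9 + 13.9 + 13.7 + 17.9)/7 = 8.1714
Numerator Σ_{t=1}^{5}(x_t−x̄)(x_{t+2}−x̄) = 65.2841
Denominator Σ(x_t−x̄)² = 331.5543
r_2 = 65.2841 / 331.5543 = 0.197

0.197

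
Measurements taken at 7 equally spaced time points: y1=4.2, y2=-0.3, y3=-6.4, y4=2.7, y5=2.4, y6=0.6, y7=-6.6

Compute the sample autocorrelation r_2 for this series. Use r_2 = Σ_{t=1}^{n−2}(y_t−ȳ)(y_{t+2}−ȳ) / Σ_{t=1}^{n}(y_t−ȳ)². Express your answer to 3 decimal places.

-0.512

Mean ȳ = (4.2 − 0.3 − 6.4 + 2.7 + 2.4 + 0.6 − 6.6)/7 = -0.4857
Deviations from mean: 4.6857, 0.1857, -5.9143, 3.1857, 2.8857, 1.0857, -6.1143
Σ(y_t−ȳ)(y_{t+2}−ȳ) = (-27.7127) + (0.5916) + (-17.0669) + (3.4588) + (-17.6441) = -58.3733
Denominator Σ(y_t−ȳ)² = 114.0086
r_2 = -58.3733 / 114.0086 = -0.512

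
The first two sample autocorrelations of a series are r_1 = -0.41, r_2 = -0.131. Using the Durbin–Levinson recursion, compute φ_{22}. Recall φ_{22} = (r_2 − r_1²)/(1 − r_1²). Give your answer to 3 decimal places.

φ_{22} = (r_2 − r_1²) / (1 − r_1²)
r_1² = (-0.41)² = 0.1681
Numerator = -0.131 − 0.1681 = -0.2991; denominator = 1 − 0.1681 = 0.8319
φ_{22} = -0.2991 / 0.8319 = -0.360

-0.360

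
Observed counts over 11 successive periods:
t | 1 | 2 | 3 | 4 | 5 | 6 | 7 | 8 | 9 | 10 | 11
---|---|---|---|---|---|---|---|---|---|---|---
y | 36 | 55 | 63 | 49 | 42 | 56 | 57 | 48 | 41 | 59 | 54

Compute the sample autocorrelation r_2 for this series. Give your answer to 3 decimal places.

-0.686

Mean ȳ = (36 + 55 + 63 + 49 + 42 + 56 + 57 + 48 + 41 + 59 + 54)/11 = 50.9091
Numerator Σ_{t=1}^{9}(y_t−ȳ)(y_{t+2}−ȳ) = -489.1074
Denominator Σ(y_t−ȳ)² = 712.9091
r_2 = -489.1074 / 712.9091 = -0.686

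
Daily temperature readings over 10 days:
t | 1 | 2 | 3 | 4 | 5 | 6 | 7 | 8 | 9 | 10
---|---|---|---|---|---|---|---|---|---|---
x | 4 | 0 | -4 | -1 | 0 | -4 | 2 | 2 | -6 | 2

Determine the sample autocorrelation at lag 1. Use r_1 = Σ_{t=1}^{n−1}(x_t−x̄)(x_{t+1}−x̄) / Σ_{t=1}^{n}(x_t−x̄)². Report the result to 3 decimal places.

-0.315

Mean x̄ = (4 + 0 − 4 − 1 + 0 − 4 + 2 + 2 − 6 + 2)/10 = -0.5000
Numerator Σ_{t=1}^{9}(x_t−x̄)(x_{t+1}−x̄) = -29.7500
Denominator Σ(x_t−x̄)² = 94.5000
r_1 = -29.7500 / 94.5000 = -0.315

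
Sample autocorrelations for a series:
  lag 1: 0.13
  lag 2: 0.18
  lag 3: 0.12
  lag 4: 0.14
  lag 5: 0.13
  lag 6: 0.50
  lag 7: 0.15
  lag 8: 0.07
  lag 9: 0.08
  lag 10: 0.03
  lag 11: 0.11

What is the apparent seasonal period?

The largest autocorrelation is r_6 = 0.50; the remaining lags stay at or below 0.18.
The dominant spike at lag 6 indicates a seasonal period of 6.

6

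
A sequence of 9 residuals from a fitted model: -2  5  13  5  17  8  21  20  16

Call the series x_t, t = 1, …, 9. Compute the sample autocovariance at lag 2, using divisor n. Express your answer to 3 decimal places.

13.178

Mean x̄ = (-2 + 5 + 13 + 5 + 17 + 8 + 21 + 20 + 16)/9 = 11.4444
Σ_{t=1}^{7}(x_t−x̄)(x_{t+2}−x̄) = 118.6049
γ_2 = 118.6049 / 9 = 13.178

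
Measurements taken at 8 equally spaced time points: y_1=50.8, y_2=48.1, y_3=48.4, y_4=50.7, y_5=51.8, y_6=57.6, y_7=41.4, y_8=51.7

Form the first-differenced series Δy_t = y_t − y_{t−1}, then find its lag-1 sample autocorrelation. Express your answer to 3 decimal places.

First differences Δy: -2.7, 0.3, 2.3, 1.1, 5.8, -16.2, 10.3
Mean of differences = 0.1286
Numerator Σ(Δy_t−Δȳ)(Δy_{t+1}−Δȳ) = -251.1851
Denominator Σ(Δy_t−Δȳ)² = 415.9343
r_1(Δy) = -251.1851 / 415.9343 = -0.604

-0.604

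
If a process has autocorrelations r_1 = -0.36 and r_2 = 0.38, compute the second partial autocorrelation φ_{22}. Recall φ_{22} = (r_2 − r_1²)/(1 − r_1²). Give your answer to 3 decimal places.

φ_{22} = (r_2 − r_1²) / (1 − r_1²)
r_1² = (-0.36)² = 0.1296
Numerator = 0.38 − 0.1296 = 0.2504; denominator = 1 − 0.1296 = 0.8704
φ_{22} = 0.2504 / 0.8704 = 0.288

0.288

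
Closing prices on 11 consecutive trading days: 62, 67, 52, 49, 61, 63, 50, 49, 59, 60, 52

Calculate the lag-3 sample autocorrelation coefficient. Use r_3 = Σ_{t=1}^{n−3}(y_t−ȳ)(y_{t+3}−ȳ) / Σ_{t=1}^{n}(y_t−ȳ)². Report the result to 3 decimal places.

Mean ȳ = (62 + 67 + 52 + 49 + 61 + 63 + 50 + 49 + 59 + 60 + 52)/11 = 56.7273
Numerator Σ_{t=1}^{8}(y_t−ȳ)(y_{t+3}−ȳ) = 21.2314
Denominator Σ(y_t−ȳ)² = 416.1818
r_3 = 21.2314 / 416.1818 = 0.051

0.051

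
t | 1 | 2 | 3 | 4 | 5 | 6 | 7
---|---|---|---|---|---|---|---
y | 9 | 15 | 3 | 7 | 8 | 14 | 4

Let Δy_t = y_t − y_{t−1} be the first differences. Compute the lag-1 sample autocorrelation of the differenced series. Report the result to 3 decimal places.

-0.522

First differences Δy: 6, -12, 4, 1, 6, -10
Mean of differences = -0.8333
Numerator Σ(Δy_t−Δȳ)(Δy_{t+1}−Δȳ) = -171.5278
Denominator Σ(Δy_t−Δȳ)² = 328.8333
r_1(Δy) = -171.5278 / 328.8333 = -0.522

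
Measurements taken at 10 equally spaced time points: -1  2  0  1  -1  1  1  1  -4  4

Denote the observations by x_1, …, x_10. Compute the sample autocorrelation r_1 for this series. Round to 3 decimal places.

Mean x̄ = (-1 + 2 + 0 + 1 − 1 + 1 + 1 + 1 − 4 + 4)/10 = 0.4000
Numerator Σ_{t=1}^{9}(x_t−x̄)(x_{t+1}−x̄) = -22.5600
Denominator Σ(x_t−x̄)² = 40.4000
r_1 = -22.5600 / 40.4000 = -0.558

-0.558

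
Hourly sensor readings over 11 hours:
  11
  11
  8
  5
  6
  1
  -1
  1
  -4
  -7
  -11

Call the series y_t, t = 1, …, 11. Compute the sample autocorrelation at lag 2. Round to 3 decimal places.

Mean ȳ = (11 + 11 + 8 + 5 + 6 + 1 − 1 + 1 − 4 − 7 − 11)/11 = 1.8182
Numerator Σ_{t=1}^{9}(y_t−ȳ)(y_{t+2}−ȳ) = 196.2975
Denominator Σ(y_t−ȳ)² = 519.6364
r_2 = 196.2975 / 519.6364 = 0.378

0.378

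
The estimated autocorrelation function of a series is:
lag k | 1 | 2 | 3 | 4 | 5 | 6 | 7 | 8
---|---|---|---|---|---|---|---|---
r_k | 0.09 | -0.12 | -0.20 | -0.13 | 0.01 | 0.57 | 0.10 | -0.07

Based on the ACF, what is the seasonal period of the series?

6

The largest autocorrelation is r_6 = 0.57; the remaining lags stay at or below 0.10.
The dominant spike at lag 6 indicates a seasonal period of 6.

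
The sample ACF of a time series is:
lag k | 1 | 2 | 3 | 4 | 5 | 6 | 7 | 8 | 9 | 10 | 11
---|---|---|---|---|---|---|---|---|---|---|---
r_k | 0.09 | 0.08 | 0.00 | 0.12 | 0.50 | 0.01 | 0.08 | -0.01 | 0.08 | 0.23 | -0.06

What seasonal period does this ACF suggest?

The largest autocorrelation is r_5 = 0.50, with a weaker echo at lag 10 (0.23); the remaining lags stay at or below 0.12.
The dominant spike at lag 5 indicates a seasonal period of 5.

5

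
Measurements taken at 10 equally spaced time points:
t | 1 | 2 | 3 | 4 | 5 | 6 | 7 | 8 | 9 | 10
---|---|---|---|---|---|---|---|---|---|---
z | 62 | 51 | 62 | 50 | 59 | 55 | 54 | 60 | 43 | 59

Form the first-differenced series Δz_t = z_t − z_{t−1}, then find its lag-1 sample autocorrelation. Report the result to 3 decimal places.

-0.729

First differences Δz: -11, 11, -12, 9, -4, -1, 6, -17, 16
Mean of differences = -0.3333
Numerator Σ(Δz_t−Δz̄)(Δz_{t+1}−Δz̄) = -775.7778
Denominator Σ(Δz_t−Δz̄)² = 1064.0000
r_1(Δz) = -775.7778 / 1064.0000 = -0.729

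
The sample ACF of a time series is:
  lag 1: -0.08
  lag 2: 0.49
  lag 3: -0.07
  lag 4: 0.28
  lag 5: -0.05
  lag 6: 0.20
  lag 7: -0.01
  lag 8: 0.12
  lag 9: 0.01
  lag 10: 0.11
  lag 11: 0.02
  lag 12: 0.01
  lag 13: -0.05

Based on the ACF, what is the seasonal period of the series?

The largest autocorrelation is r_2 = 0.49, with weaker echoes at lags 4 (0.28) and 6 (0.20); the remaining lags stay at or below 0.12.
The dominant spike at lag 2 indicates a seasonal period of 2.

2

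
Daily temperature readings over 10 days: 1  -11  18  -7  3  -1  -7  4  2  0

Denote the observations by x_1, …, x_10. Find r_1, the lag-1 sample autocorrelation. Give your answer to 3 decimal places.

Mean x̄ = (1 − 11 + 18 − 7 + 3 − 1 − 7 + 4 + 2 + 0)/10 = 0.2000
Numerator Σ_{t=1}^{9}(x_t−x̄)(x_{t+1}−x̄) = -372.2400
Denominator Σ(x_t−x̄)² = 573.6000
r_1 = -372.2400 / 573.6000 = -0.649

-0.649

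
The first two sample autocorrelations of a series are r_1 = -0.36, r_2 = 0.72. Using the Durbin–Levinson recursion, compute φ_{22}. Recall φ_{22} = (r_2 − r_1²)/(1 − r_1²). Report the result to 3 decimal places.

0.678

φ_{22} = (r_2 − r_1²) / (1 − r_1²)
r_1² = (-0.36)² = 0.1296
Numerator = 0.72 − 0.1296 = 0.5904; denominator = 1 − 0.1296 = 0.8704
φ_{22} = 0.5904 / 0.8704 = 0.678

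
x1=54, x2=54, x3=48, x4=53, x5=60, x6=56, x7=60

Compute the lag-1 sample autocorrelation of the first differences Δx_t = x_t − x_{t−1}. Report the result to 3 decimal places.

-0.309

First differences Δx: 0, -6, 5, 7, -4, 4
Mean of differences = 1.0000
Numerator Σ(Δx_t−Δx̄)(Δx_{t+1}−Δx̄) = -42.0000
Denominator Σ(Δx_t−Δx̄)² = 136.0000
r_1(Δx) = -42.0000 / 136.0000 = -0.309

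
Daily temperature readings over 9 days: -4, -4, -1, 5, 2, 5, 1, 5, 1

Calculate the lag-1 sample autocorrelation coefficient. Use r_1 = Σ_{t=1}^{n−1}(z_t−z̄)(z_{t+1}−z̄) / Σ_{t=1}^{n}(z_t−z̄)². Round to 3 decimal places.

Mean z̄ = (-4 − 4 − 1 + 5 + 2 + 5 + 1 + 5 + 1)/9 = 1.1111
Numerator Σ_{t=1}^{8}(z_t−z̄)(z_{t+1}−z̄) = 34.3210
Denominator Σ(z_t−z̄)² = 102.8889
r_1 = 34.3210 / 102.8889 = 0.334

0.334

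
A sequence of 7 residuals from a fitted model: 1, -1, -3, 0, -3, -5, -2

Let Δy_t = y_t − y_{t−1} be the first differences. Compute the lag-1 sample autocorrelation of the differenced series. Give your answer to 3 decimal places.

-0.353

First differences Δy: -2, -2, 3, -3, -2, 3
Mean of differences = -0.5000
Numerator Σ(Δy_t−Δȳ)(Δy_{t+1}−Δȳ) = -13.2500
Denominator Σ(Δy_t−Δȳ)² = 37.5000
r_1(Δy) = -13.2500 / 37.5000 = -0.353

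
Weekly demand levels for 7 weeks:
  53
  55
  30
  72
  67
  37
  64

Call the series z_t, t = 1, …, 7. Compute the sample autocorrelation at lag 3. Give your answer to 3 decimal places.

Mean z̄ = (53 + 55 + 30 + 72 + 67 + 37 + 64)/7 = 54.0000
Σ(z_t−z̄)(z_{t+3}−z̄) = (-18.0000) + (13.0000) + (408.0000) + (180.0000) = 583.0000
Denominator Σ(z_t−z̄)² = 1460.0000
r_3 = 583.0000 / 1460.0000 = 0.399

0.399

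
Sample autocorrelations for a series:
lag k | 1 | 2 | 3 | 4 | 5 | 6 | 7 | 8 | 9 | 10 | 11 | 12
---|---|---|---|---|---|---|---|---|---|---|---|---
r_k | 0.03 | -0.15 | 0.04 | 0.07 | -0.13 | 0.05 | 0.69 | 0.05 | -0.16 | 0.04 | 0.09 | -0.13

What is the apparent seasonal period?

The largest autocorrelation is r_7 = 0.69; the remaining lags stay at or below 0.09.
The dominant spike at lag 7 indicates a seasonal period of 7.

7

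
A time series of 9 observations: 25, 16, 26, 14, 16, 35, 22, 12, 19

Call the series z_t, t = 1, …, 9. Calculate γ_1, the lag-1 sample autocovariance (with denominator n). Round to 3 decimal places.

Mean z̄ = (25 + 16 + 26 + 14 + 16 + 35 + 22 + 12 + 19)/9 = 20.5556
Σ_{t=1}^{8}(z_t−z̄)(z_{t+1}−z̄) = -94.8642
γ_1 = -94.8642 / 9 = -10.540

-10.540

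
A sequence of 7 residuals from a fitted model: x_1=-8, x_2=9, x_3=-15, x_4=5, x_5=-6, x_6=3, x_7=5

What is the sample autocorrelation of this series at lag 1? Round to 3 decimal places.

Mean x̄ = (-8 + 9 − 15 + 5 − 6 + 3 + 5)/7 = -1.0000
Numerator Σ_{t=1}^{6}(x_t−x̄)(x_{t+1}−x̄) = -320.0000
Denominator Σ(x_t−x̄)² = 458.0000
r_1 = -320.0000 / 458.0000 = -0.699

-0.699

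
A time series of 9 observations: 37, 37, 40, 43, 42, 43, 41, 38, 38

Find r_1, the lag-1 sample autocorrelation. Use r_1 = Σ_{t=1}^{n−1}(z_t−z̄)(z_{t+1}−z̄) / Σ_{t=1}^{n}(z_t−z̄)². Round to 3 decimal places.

0.541

Mean z̄ = (37 + 37 + 40 + 43 + 42 + 43 + 41 + 38 + 38)/9 = 39.8889
Numerator Σ_{t=1}^{8}(z_t−z̄)(z_{t+1}−z̄) = 26.4321
Denominator Σ(z_t−z̄)² = 48.8889
r_1 = 26.4321 / 48.8889 = 0.541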